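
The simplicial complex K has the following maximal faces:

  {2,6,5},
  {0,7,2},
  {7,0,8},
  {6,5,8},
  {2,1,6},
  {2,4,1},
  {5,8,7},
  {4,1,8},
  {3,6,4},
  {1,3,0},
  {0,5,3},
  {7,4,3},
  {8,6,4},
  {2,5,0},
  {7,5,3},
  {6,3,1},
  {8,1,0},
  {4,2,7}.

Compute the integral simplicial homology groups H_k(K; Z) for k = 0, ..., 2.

H_0 = Z,  H_1 = Z ⊕ Z/2Z,  H_2 = 0.

Take the total order 0 < 1 < 2 < 3 < 4 < 5 < 6 < 7 < 8 on the vertex set. Then K (dimension 2) consists of the simplices:

  0-simplices (9): [0], [1], [2], [3], [4], [5], [6], [7], [8]
  1-simplices (27): (27 of them)
  2-simplices (18): [0,1,3], [0,1,8], [0,2,5], [0,2,7], [0,3,5], [0,7,8], [1,2,4], [1,2,6], [1,3,6], [1,4,8], [2,4,7], [2,5,6], [3,4,6], [3,4,7], [3,5,7], [4,6,8], [5,6,8], [5,7,8]

Hence C_0 ≅ Z^9, C_1 ≅ Z^27, C_2 ≅ Z^18.

∂_1: C_1 → C_0 is given by ∂[p,q] = [q] − [p]. For instance
  ∂[2,6] = [6] − [2].
This gives a 9×27 integer matrix of rank 8; reducing to Smith normal form yields diagonal entries (1,1,1,1,1,1,1,1).

∂_2: C_2 → C_1 acts by ∂[p,q,r] = [q,r] − [p,r] + [p,q]. For instance
  ∂[3,5,7] = [5,7] − [3,7] + [3,5],
  ∂[1,4,8] = [4,8] − [1,8] + [1,4].
This gives a 27×18 integer matrix of rank 18; reducing to Smith normal form yields diagonal entries (1,1,1,1,1,1,1,1,1,1,1,1,1,1,1,1,1,2).

Now H_k = ker ∂_k / im ∂_{k+1}, so:

  H_0: rank C_0 − rank ∂_1 = 9 − 8 = 1, and the invariant factors of ∂_1 are all 1, so H_0 = Z.
  H_1: rank ker ∂_1 − rank ∂_2 = (27 − 8) − 18 = 1, and ∂_2 has invariant factor 2 > 1, so H_1 = Z ⊕ Z/2Z.
  H_2: rank ker ∂_2 − rank ∂_3 = (18 − 18) − 0 = 0, and there is no ∂_3, so H_2 = 0.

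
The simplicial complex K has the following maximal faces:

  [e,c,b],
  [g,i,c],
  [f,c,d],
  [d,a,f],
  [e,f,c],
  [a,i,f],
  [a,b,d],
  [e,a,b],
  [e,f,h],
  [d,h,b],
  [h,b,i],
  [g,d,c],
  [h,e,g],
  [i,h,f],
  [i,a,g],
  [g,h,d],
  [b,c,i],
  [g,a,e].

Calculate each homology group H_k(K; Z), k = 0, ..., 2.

Take the total order a < b < c < d < e < f < g < h < i on the vertex set. Then K (dimension 2) consists of the simplices:

  0-simplices (9): a, b, c, d, e, f, g, h, i
  1-simplices (27): ab, ad, ae, af, ag, ai, bc, bd, be, bh, bi, cd, ce, cf, cg, ci, df, dg, dh, ef, eg, eh, fh, fi, gh, gi, hi
  2-simplices (18): abd, abe, adf, aeg, afi, agi, bce, bci, bdh, bhi, cdf, cdg, cef, cgi, dgh, efh, egh, fhi

giving chain groups C_0 ≅ Z^9, C_1 ≅ Z^27, C_2 ≅ Z^18.

∂_1: C_1 → C_0 maps an edge to its endpoints' difference, ∂[p,q] = q − p. For instance
  ∂cd = d − c.
This gives a 9×27 integer matrix of rank 8; reducing to Smith normal form yields diagonal entries (1,1,1,1,1,1,1,1).

Boundary ∂_2: C_2 → C_1 sends each 2-simplex [p,q,r] to [q,r] − [p,r] + [p,q]. For instance
  ∂cef = ef − cf + ce,
  ∂fhi = hi − fi + fh.
As a 27×18 matrix over Z this has rank 17, with invariant factors (1,1,1,1,1,1,1,1,1,1,1,1,1,1,1,1,1).

Computing H_k = (kernel of ∂_k) / (image of ∂_{k+1}):

  H_0: rank C_0 − rank ∂_1 = 9 − 8 = 1, and the invariant factors of ∂_1 are all 1, so H_0 = Z.
  H_1: rank ker ∂_1 − rank ∂_2 = (27 − 8) − 17 = 2, and the invariant factors of ∂_2 are all 1, so H_1 = Z^2.
  H_2: rank ker ∂_2 − rank ∂_3 = (18 − 17) − 0 = 1, and there is no ∂_3, so H_2 = Z.

As a check, the Euler characteristic is 9 − 27 + 18 = 0, which agrees with 1 − 2 + 1 = 0.
(K is a triangulation of the torus T^2.)

H_0 = Z,  H_1 = Z^2,  H_2 = Z.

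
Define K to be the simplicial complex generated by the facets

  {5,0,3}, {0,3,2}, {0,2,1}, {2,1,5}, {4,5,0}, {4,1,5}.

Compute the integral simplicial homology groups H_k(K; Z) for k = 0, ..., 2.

K has 6 vertices, 12 edges, 6 triangles.
rank ∂_0 = 0, rank ∂_1 = 5 ⇒ b_0 = 6 − 0 − 5 = 1; all invariant factors of ∂_1 are 1 so no torsion. So H_0 ≅ Z.
rank ∂_1 = 5, rank ∂_2 = 6 ⇒ b_1 = 12 − 5 − 6 = 1; all invariant factors of ∂_2 are 1 so no torsion. So H_1 ≅ Z.
rank ∂_2 = 6, rank ∂_3 = 0 ⇒ b_2 = 6 − 6 − 0 = 0. So H_2 ≅ 0.

H_0 = Z,  H_1 = Z,  H_2 = 0.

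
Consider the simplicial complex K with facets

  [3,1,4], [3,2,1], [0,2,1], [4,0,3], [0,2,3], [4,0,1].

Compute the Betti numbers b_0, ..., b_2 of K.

Fix the vertex order 0 < 1 < 2 < 3 < 4 and write every simplex with vertices in increasing order. Then dim K = 2 and the simplices of K are:

  0-simplices (5): [0], [1], [2], [3], [4]
  1-simplices (9): [0,1], [0,2], [0,3], [0,4], [1,2], [1,3], [1,4], [2,3], [3,4]
  2-simplices (6): [0,1,2], [0,1,4], [0,2,3], [0,3,4], [1,2,3], [1,3,4]

so the chain groups are C_0 ≅ Z^5, C_1 ≅ Z^9, C_2 ≅ Z^6.

The boundary map ∂_1: C_1 → C_0 is given by ∂[p,q] = [q] − [p]. For instance
  ∂[1,3] = [3] − [1].
The resulting 5×9 matrix has rank 4, and its Smith normal form has invariant factors (1,1,1,1).

Boundary ∂_2: C_2 → C_1 sends each 2-simplex [p,q,r] to [q,r] − [p,r] + [p,q]. For instance
  ∂[0,1,2] = [1,2] − [0,2] + [0,1],
  ∂[1,3,4] = [3,4] − [1,4] + [1,3].
The resulting 9×6 matrix has rank 5, and its Smith normal form has invariant factors (1,1,1,1,1).

Reading off H_k = ker ∂_k / im ∂_{k+1}:

  H_0: rank C_0 − rank ∂_1 = 5 − 4 = 1, and the invariant factors of ∂_1 are all 1, so H_0 ≅ Z.
  H_1: rank ker ∂_1 − rank ∂_2 = (9 − 4) − 5 = 0, and the invariant factors of ∂_2 are all 1, so H_1 ≅ 0.
  H_2: rank ker ∂_2 − rank ∂_3 = (6 − 5) − 0 = 1, and there is no ∂_3, so H_2 ≅ Z.

(K is a triangulation of the 2-sphere S^2.)

Hence the Betti numbers are b_0 = 1, b_1 = 0, b_2 = 1.

b_0 = 1, b_1 = 0, b_2 = 1.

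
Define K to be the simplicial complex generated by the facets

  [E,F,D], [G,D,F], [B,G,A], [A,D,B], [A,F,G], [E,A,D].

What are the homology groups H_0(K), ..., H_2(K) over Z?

Fix the vertex order A < B < D < E < F < G and write every simplex with vertices in increasing order. Then dim K = 2 and the simplices of K are:

  0-simplices (6): A, B, D, E, F, G
  1-simplices (12): AB, AD, AE, AF, AG, BD, BG, DE, DF, DG, EF, FG
  2-simplices (6): ABD, ABG, ADE, AFG, DEF, DFG

so the chain groups are C_0 ≅ Z^6, C_1 ≅ Z^12, C_2 ≅ Z^6.

Boundary ∂_1: C_1 → C_0 is given by ∂[p,q] = [q] − [p]. For instance
  ∂DF = F − D.
The resulting 6×12 matrix has rank 5, and its Smith normal form has invariant factors (1,1,1,1,1).

The boundary map ∂_2: C_2 → C_1 maps a triangle to the signed sum of its edges. For instance
  ∂ADE = DE − AE + AD,
  ∂DEF = EF − DF + DE.
This gives a 12×6 integer matrix of rank 6; reducing to Smith normal form yields diagonal entries (1,1,1,1,1,1).

Reading off H_k = ker ∂_k / im ∂_{k+1}:

  H_0: rank C_0 − rank ∂_1 = 6 − 5 = 1, and the invariant factors of ∂_1 are all 1, so H_0 ≅ Z.
  H_1: rank ker ∂_1 − rank ∂_2 = (12 − 5) − 6 = 1, and the invariant factors of ∂_2 are all 1, so H_1 ≅ Z.
  H_2: rank ker ∂_2 − rank ∂_3 = (6 − 6) − 0 = 0, and there is no ∂_3, so H_2 ≅ 0.

(K is a triangulation of the cylinder S^1 x I.)

H_0 ≅ Z,  H_1 ≅ Z,  H_2 = 0.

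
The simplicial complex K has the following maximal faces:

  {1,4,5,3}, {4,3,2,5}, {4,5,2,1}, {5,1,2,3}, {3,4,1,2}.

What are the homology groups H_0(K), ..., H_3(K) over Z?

H_0 = Z,  H_1 = 0,  H_2 = 0,  H_3 = Z.

We work with the vertex ordering 1 < 2 < 3 < 4 < 5. The simplices of K, each written with vertices in increasing order, are:

  0-simplices (5): [1], [2], [3], [4], [5]
  1-simplices (10): [1,2], [1,3], [1,4], [1,5], [2,3], [2,4], [2,5], [3,4], [3,5], [4,5]
  2-simplices (10): [1,2,3], [1,2,4], [1,2,5], [1,3,4], [1,3,5], [1,4,5], [2,3,4], [2,3,5], [2,4,5], [3,4,5]
  3-simplices (5): [1,2,3,4], [1,2,3,5], [1,2,4,5], [1,3,4,5], [2,3,4,5]

Hence C_0 ≅ Z^5, C_1 ≅ Z^10, C_2 ≅ Z^10, C_3 ≅ Z^5.

∂_1: C_1 → C_0 maps an edge to its endpoints' difference, ∂[p,q] = q − p.
This gives a 5×10 integer matrix of rank 4; reducing to Smith normal form yields diagonal entries (1,1,1,1).

The boundary map ∂_2: C_2 → C_1 acts by ∂[p,q,r] = [q,r] − [p,r] + [p,q]. For instance
  ∂[2,3,5] = [3,5] − [2,5] + [2,3],
  ∂[1,2,3] = [2,3] − [1,3] + [1,2].
This gives a 10×10 integer matrix of rank 6; reducing to Smith normal form yields diagonal entries (1,1,1,1,1,1).

The boundary map ∂_3: C_3 → C_2 sends each 3-simplex σ to the alternating sum Σ_i (−1)^i (σ with its i-th vertex removed). For instance
  ∂[1,2,4,5] = [2,4,5] − [1,4,5] + [1,2,5] − [1,2,4],
  ∂[2,3,4,5] = [3,4,5] − [2,4,5] + [2,3,5] − [2,3,4].
The resulting 10×5 matrix has rank 4, and its Smith normal form has invariant factors (1,1,1,1).

Computing H_k = (kernel of ∂_k) / (image of ∂_{k+1}):

  H_0: rank C_0 − rank ∂_1 = 5 − 4 = 1, and the invariant factors of ∂_1 are all 1, so H_0 = Z.
  H_1: rank ker ∂_1 − rank ∂_2 = (10 − 4) − 6 = 0, and the invariant factors of ∂_2 are all 1, so H_1 = 0.
  H_2: rank ker ∂_2 − rank ∂_3 = (10 − 6) − 4 = 0, and the invariant factors of ∂_3 are all 1, so H_2 = 0.
  H_3: rank ker ∂_3 − rank ∂_4 = (5 − 4) − 0 = 1, and there is no ∂_4, so H_3 = Z.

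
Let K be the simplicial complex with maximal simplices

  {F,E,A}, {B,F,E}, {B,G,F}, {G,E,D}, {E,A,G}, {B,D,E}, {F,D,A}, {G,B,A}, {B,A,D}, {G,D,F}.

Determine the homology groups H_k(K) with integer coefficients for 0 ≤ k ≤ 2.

Take the total order A < B < D < E < F < G on the vertex set. Then K (dimension 2) consists of the simplices:

  0-simplices (6): A, B, D, E, F, G
  1-simplices (15): AB, AD, AE, AF, AG, BD, BE, BF, BG, DE, DF, DG, EF, EG, FG
  2-simplices (10): ABD, ABG, ADF, AEF, AEG, BDE, BEF, BFG, DEG, DFG

Hence C_0 ≅ Z^6, C_1 ≅ Z^15, C_2 ≅ Z^10.

∂_1: C_1 → C_0 sends each edge [p,q] (with p < q) to q − p. For instance
  ∂DF = F − D.
This gives a 6×15 integer matrix of rank 5; reducing to Smith normal form yields diagonal entries (1,1,1,1,1).

Boundary ∂_2: C_2 → C_1 acts by ∂[p,q,r] = [q,r] − [p,r] + [p,q]. For instance
  ∂AEG = EG − AG + AE,
  ∂ABD = BD − AD + AB.
As a 15×10 matrix over Z this has rank 10, with invariant factors (1,1,1,1,1,1,1,1,1,2).

Reading off H_k = ker ∂_k / im ∂_{k+1}:

  H_0: rank C_0 − rank ∂_1 = 6 − 5 = 1, and the invariant factors of ∂_1 are all 1, so H_0 ≅ Z.
  H_1: rank ker ∂_1 − rank ∂_2 = (15 − 5) − 10 = 0, and ∂_2 has invariant factor 2 > 1, so H_1 ≅ Z/2.
  H_2: rank ker ∂_2 − rank ∂_3 = (10 − 10) − 0 = 0, and there is no ∂_3, so H_2 ≅ 0.

H_0 = Z,  H_1 = Z/2,  H_2 = 0.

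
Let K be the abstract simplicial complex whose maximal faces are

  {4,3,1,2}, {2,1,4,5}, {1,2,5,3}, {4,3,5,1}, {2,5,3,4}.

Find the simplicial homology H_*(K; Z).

H_0 ≅ Z,  H_1 = 0,  H_2 = 0,  H_3 ≅ Z.

K has 5 vertices, 10 edges, 10 triangles, 5 3-simplices.
rank ∂_0 = 0, rank ∂_1 = 4 ⇒ b_0 = 5 − 0 − 4 = 1; all invariant factors of ∂_1 are 1 so no torsion. So H_0 = Z.
rank ∂_1 = 4, rank ∂_2 = 6 ⇒ b_1 = 10 − 4 − 6 = 0; all invariant factors of ∂_2 are 1 so no torsion. So H_1 = 0.
rank ∂_2 = 6, rank ∂_3 = 4 ⇒ b_2 = 10 − 6 − 4 = 0; all invariant factors of ∂_3 are 1 so no torsion. So H_2 = 0.
rank ∂_3 = 4, rank ∂_4 = 0 ⇒ b_3 = 5 − 4 − 0 = 1. So H_3 = Z.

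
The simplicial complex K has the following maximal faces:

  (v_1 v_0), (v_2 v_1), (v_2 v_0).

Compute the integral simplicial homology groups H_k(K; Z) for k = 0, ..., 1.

H_0 = Z,  H_1 = Z.

Take the total order v_0 < v_1 < v_2 on the vertex set. Then K (dimension 1) consists of the simplices:

  0-simplices (3): [v_0], [v_1], [v_2]
  1-simplices (3): [v_0,v_1], [v_0,v_2], [v_1,v_2]

Hence C_0 ≅ Z^3, C_1 ≅ Z^3.

The boundary map ∂_1: C_1 → C_0 sends each edge [p,q] (with p < q) to q − p. For instance
  ∂[v_0,v_1] = [v_1] − [v_0].
The resulting 3×3 matrix has rank 2, and its Smith normal form has invariant factors (1,1).

Computing H_k = (kernel of ∂_k) / (image of ∂_{k+1}):

  H_0: rank C_0 − rank ∂_1 = 3 − 2 = 1, and the invariant factors of ∂_1 are all 1, so H_0 = Z.
  H_1: rank ker ∂_1 − rank ∂_2 = (3 − 2) − 0 = 1, and there is no ∂_2, so H_1 = Z.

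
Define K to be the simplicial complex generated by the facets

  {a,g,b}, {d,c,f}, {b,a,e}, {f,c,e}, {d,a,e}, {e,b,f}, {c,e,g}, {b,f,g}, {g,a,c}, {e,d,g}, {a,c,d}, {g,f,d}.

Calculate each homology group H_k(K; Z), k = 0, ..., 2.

Order the vertices as a < b < c < d < e < f < g. Listing each simplex with vertices in this order, K has dimension 2 with simplices:

  0-simplices (7): a, b, c, d, e, f, g
  1-simplices (18): ab, ac, ad, ae, ag, be, bf, bg, cd, ce, cf, cg, de, df, dg, ef, eg, fg
  2-simplices (12): abe, abg, acd, acg, ade, bef, bfg, cdf, cef, ceg, deg, dfg

giving chain groups C_0 ≅ Z^7, C_1 ≅ Z^18, C_2 ≅ Z^12.

Boundary ∂_1: C_1 → C_0 is given by ∂[p,q] = [q] − [p]. For instance
  ∂ef = f − e.
The 7×18 boundary matrix has rank 6 and Smith normal form diag(1,1,1,1,1,1).

Boundary ∂_2: C_2 → C_1 maps a triangle to the signed sum of its edges. For instance
  ∂abg = bg − ag + ab,
  ∂bef = ef − bf + be.
This gives a 18×12 integer matrix of rank 12; reducing to Smith normal form yields diagonal entries (1,1,1,1,1,1,1,1,1,1,1,2).

From H_k ≅ ker(∂_k) / im(∂_{k+1}) we obtain:

  H_0: rank C_0 − rank ∂_1 = 7 − 6 = 1, and the invariant factors of ∂_1 are all 1, so H_0 ≅ Z.
  H_1: rank ker ∂_1 − rank ∂_2 = (18 − 6) − 12 = 0, and ∂_2 has invariant factor 2 > 1, so H_1 ≅ Z/2Z.
  H_2: rank ker ∂_2 − rank ∂_3 = (12 − 12) − 0 = 0, and there is no ∂_3, so H_2 ≅ 0.

(K is a triangulation of the real projective plane RP^2.)

H_0 ≅ Z,  H_1 ≅ Z/2Z,  H_2 = 0.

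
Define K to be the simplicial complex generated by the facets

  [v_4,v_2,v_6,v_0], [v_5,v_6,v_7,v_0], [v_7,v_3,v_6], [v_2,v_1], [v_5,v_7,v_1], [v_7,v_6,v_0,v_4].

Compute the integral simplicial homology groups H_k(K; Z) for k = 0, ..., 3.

H_0 ≅ Z,  H_1 ≅ Z,  H_2 = 0,  H_3 = 0.

We work with the vertex ordering v_0 < v_1 < v_2 < v_3 < v_4 < v_5 < v_6 < v_7. The simplices of K, each written with vertices in increasing order, are:

  0-simplices (8): [v_0], [v_1], [v_2], [v_3], [v_4], [v_5], [v_6], [v_7]
  1-simplices (17): (17 of them)
  2-simplices (12): (12 of them)
  3-simplices (3): [v_0,v_2,v_4,v_6], [v_0,v_4,v_6,v_7], [v_0,v_5,v_6,v_7]

giving chain groups C_0 ≅ Z^8, C_1 ≅ Z^17, C_2 ≅ Z^12, C_3 ≅ Z^3.

The boundary map ∂_1: C_1 → C_0 is given by ∂[p,q] = [q] − [p]. For instance
  ∂[v_4,v_7] = [v_7] − [v_4].
The resulting 8×17 matrix has rank 7, and its Smith normal form has invariant factors (1,1,1,1,1,1,1).

∂_2: C_2 → C_1 sends each 2-simplex [p,q,r] to [q,r] − [p,r] + [p,q]. For instance
  ∂[v_1,v_5,v_7] = [v_5,v_7] − [v_1,v_7] + [v_1,v_5],
  ∂[v_2,v_4,v_6] = [v_4,v_6] − [v_2,v_6] + [v_2,v_4].
The 17×12 boundary matrix has rank 9 and Smith normal form diag(1,1,1,1,1,1,1,1,1).

The boundary map ∂_3: C_3 → C_2 sends each 3-simplex σ to the alternating sum Σ_i (−1)^i (σ with its i-th vertex removed). For instance
  ∂[v_0,v_2,v_4,v_6] = [v_2,v_4,v_6] − [v_0,v_4,v_6] + [v_0,v_2,v_6] − [v_0,v_2,v_4],
  ∂[v_0,v_5,v_6,v_7] = [v_5,v_6,v_7] − [v_0,v_6,v_7] + [v_0,v_5,v_7] − [v_0,v_5,v_6].
This gives a 12×3 integer matrix of rank 3; reducing to Smith normal form yields diagonal entries (1,1,1).

Computing H_k = (kernel of ∂_k) / (image of ∂_{k+1}):

  H_0: rank C_0 − rank ∂_1 = 8 − 7 = 1, and the invariant factors of ∂_1 are all 1, so H_0 ≅ Z.
  H_1: rank ker ∂_1 − rank ∂_2 = (17 − 7) − 9 = 1, and the invariant factors of ∂_2 are all 1, so H_1 ≅ Z.
  H_2: rank ker ∂_2 − rank ∂_3 = (12 − 9) − 3 = 0, and the invariant factors of ∂_3 are all 1, so H_2 ≅ 0.
  H_3: rank ker ∂_3 − rank ∂_4 = (3 − 3) − 0 = 0, and there is no ∂_4, so H_3 ≅ 0.

As a check, the Euler characteristic is 8 − 17 + 12 − 3 = 0, which agrees with 1 − 1 + 0 − 0 = 0.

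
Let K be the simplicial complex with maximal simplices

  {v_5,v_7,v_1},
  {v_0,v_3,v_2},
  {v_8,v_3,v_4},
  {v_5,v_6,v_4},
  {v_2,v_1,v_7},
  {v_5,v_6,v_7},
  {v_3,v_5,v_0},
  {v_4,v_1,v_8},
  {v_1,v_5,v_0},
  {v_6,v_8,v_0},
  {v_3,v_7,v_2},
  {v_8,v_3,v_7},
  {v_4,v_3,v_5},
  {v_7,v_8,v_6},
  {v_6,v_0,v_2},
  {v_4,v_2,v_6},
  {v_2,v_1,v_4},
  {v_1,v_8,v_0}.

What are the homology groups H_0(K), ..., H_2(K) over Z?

Fix the vertex order v_0 < v_1 < v_2 < v_3 < v_4 < v_5 < v_6 < v_7 < v_8 and write every simplex with vertices in increasing order. Then dim K = 2 and the simplices of K are:

  0-simplices (9): [v_0], [v_1], [v_2], [v_3], [v_4], [v_5], [v_6], [v_7], [v_8]
  1-simplices (27): (27 of them)
  2-simplices (18): (18 of them)

Hence C_0 ≅ Z^9, C_1 ≅ Z^27, C_2 ≅ Z^18.

∂_1: C_1 → C_0 sends each edge [p,q] (with p < q) to q − p.
This gives a 9×27 integer matrix of rank 8; reducing to Smith normal form yields diagonal entries (1,1,1,1,1,1,1,1).

Boundary ∂_2: C_2 → C_1 sends each 2-simplex [p,q,r] to [q,r] − [p,r] + [p,q]. For instance
  ∂[v_3,v_4,v_5] = [v_4,v_5] − [v_3,v_5] + [v_3,v_4],
  ∂[v_3,v_7,v_8] = [v_7,v_8] − [v_3,v_8] + [v_3,v_7].
This gives a 27×18 integer matrix of rank 17; reducing to Smith normal form yields diagonal entries (1,1,1,1,1,1,1,1,1,1,1,1,1,1,1,1,1).

Now H_k = ker ∂_k / im ∂_{k+1}, so:

  H_0: rank C_0 − rank ∂_1 = 9 − 8 = 1, and the invariant factors of ∂_1 are all 1, so H_0 = Z.
  H_1: rank ker ∂_1 − rank ∂_2 = (27 − 8) − 17 = 2, and the invariant factors of ∂_2 are all 1, so H_1 = Z^2.
  H_2: rank ker ∂_2 − rank ∂_3 = (18 − 17) − 0 = 1, and there is no ∂_3, so H_2 = Z.

H_0 ≅ Z,  H_1 ≅ Z^2,  H_2 ≅ Z.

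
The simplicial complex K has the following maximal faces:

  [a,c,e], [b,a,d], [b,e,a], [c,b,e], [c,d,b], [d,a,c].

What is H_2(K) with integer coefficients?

Fix the vertex order a < b < c < d < e and write every simplex with vertices in increasing order. Then dim K = 2 and the simplices of K are:

  0-simplices (5): a, b, c, d, e
  1-simplices (9): ab, ac, ad, ae, bc, bd, be, cd, ce
  2-simplices (6): abd, abe, acd, ace, bcd, bce

giving chain groups C_0 ≅ Z^5, C_1 ≅ Z^9, C_2 ≅ Z^6.

The boundary map ∂_1: C_1 → C_0 maps an edge to its endpoints' difference, ∂[p,q] = q − p. For instance
  ∂ab = b − a.
The 5×9 boundary matrix has rank 4 and Smith normal form diag(1,1,1,1).

The boundary map ∂_2: C_2 → C_1 maps a triangle to the signed sum of its edges. For instance
  ∂acd = cd − ad + ac,
  ∂abd = bd − ad + ab.
The 9×6 boundary matrix has rank 5 and Smith normal form diag(1,1,1,1,1).

Now H_k = ker ∂_k / im ∂_{k+1}, so:

  H_2: rank ker ∂_2 − rank ∂_3 = (6 − 5) − 0 = 1, and there is no ∂_3, so H_2 ≅ Z.

H_2 ≅ Z.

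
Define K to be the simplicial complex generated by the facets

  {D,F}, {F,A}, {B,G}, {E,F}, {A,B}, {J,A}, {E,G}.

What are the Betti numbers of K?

Fix the vertex order A < B < D < E < F < G < J and write every simplex with vertices in increasing order. Then dim K = 1 and the simplices of K are:

  0-simplices (7): A, B, D, E, F, G, J
  1-simplices (7): AB, AF, AJ, BG, DF, EF, EG

so the chain groups are C_0 ≅ Z^7, C_1 ≅ Z^7.

Boundary ∂_1: C_1 → C_0 sends each edge [p,q] (with p < q) to q − p. For instance
  ∂AJ = J − A.
As a 7×7 matrix over Z this has rank 6, with invariant factors (1,1,1,1,1,1).

From H_k ≅ ker(∂_k) / im(∂_{k+1}) we obtain:

  H_0: rank C_0 − rank ∂_1 = 7 − 6 = 1, and the invariant factors of ∂_1 are all 1, so H_0 = Z.
  H_1: rank ker ∂_1 − rank ∂_2 = (7 − 6) − 0 = 1, and there is no ∂_2, so H_1 = Z.

As a check, the Euler characteristic is 7 − 7 = 0, which agrees with 1 − 1 = 0.

Hence the Betti numbers are b_0 = 1, b_1 = 1.

b_0 = 1, b_1 = 1.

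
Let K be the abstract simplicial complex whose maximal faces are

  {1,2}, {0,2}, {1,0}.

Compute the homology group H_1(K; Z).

H_1 = Z.

We work with the vertex ordering 0 < 1 < 2. The simplices of K, each written with vertices in increasing order, are:

  0-simplices (3): [0], [1], [2]
  1-simplices (3): [0,1], [0,2], [1,2]

Hence C_0 ≅ Z^3, C_1 ≅ Z^3.

The boundary map ∂_1: C_1 → C_0 maps an edge to its endpoints' difference, ∂[p,q] = q − p.
This gives a 3×3 integer matrix of rank 2; reducing to Smith normal form yields diagonal entries (1,1).

From H_k ≅ ker(∂_k) / im(∂_{k+1}) we obtain:

  H_1: rank ker ∂_1 − rank ∂_2 = (3 − 2) − 0 = 1, and there is no ∂_2, so H_1 = Z.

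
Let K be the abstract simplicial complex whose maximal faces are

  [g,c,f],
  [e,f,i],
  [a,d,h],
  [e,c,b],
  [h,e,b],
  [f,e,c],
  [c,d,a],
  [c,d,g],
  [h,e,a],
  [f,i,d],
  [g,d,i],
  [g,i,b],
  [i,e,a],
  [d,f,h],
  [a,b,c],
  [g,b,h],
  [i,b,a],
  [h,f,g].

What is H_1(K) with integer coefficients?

We work with the vertex ordering a < b < c < d < e < f < g < h < i. The simplices of K, each written with vertices in increasing order, are:

  0-simplices (9): a, b, c, d, e, f, g, h, i
  1-simplices (27): ab, ac, ad, ae, ah, ai, bc, be, bg, bh, bi, cd, ce, cf, cg, df, dg, dh, di, ef, eh, ei, fg, fh, fi, gh, gi
  2-simplices (18): abc, abi, acd, adh, aeh, aei, bce, beh, bgh, bgi, cdg, cef, cfg, dfh, dfi, dgi, efi, fgh

so the chain groups are C_0 ≅ Z^9, C_1 ≅ Z^27, C_2 ≅ Z^18.

The boundary map ∂_1: C_1 → C_0 maps an edge to its endpoints' difference, ∂[p,q] = q − p.
The resulting 9×27 matrix has rank 8, and its Smith normal form has invariant factors (1,1,1,1,1,1,1,1).

∂_2: C_2 → C_1 maps a triangle to the signed sum of its edges. For instance
  ∂efi = fi − ei + ef,
  ∂cef = ef − cf + ce.
This gives a 27×18 integer matrix of rank 18; reducing to Smith normal form yields diagonal entries (1,1,1,1,1,1,1,1,1,1,1,1,1,1,1,1,1,2).

From H_k ≅ ker(∂_k) / im(∂_{k+1}) we obtain:

  H_1: rank ker ∂_1 − rank ∂_2 = (27 − 8) − 18 = 1, and ∂_2 has invariant factor 2 > 1, so H_1 = Z ⊕ Z/2.

H_1 = Z ⊕ Z/2.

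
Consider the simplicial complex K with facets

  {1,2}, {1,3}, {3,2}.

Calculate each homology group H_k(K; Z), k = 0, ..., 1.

H_0 ≅ Z,  H_1 ≅ Z.

Order the vertices as 1 < 2 < 3. Listing each simplex with vertices in this order, K has dimension 1 with simplices:

  0-simplices (3): [1], [2], [3]
  1-simplices (3): [1,2], [1,3], [2,3]

giving chain groups C_0 ≅ Z^3, C_1 ≅ Z^3.

∂_1: C_1 → C_0 is given by ∂[p,q] = [q] − [p].
As a 3×3 matrix over Z this has rank 2, with invariant factors (1,1).

Computing H_k = (kernel of ∂_k) / (image of ∂_{k+1}):

  H_0: rank C_0 − rank ∂_1 = 3 − 2 = 1, and the invariant factors of ∂_1 are all 1, so H_0 = Z.
  H_1: rank ker ∂_1 − rank ∂_2 = (3 − 2) − 0 = 1, and there is no ∂_2, so H_1 = Z.

(K is a triangulation of the circle S^1.)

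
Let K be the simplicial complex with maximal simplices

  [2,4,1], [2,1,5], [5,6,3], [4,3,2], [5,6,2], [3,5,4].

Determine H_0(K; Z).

H_0 ≅ Z.

Fix the vertex order 1 < 2 < 3 < 4 < 5 < 6 and write every simplex with vertices in increasing order. Then dim K = 2 and the simplices of K are:

  0-simplices (6): [1], [2], [3], [4], [5], [6]
  1-simplices (12): [1,2], [1,4], [1,5], [2,3], [2,4], [2,5], [2,6], [3,4], [3,5], [3,6], [4,5], [5,6]
  2-simplices (6): [1,2,4], [1,2,5], [2,3,4], [2,5,6], [3,4,5], [3,5,6]

giving chain groups C_0 ≅ Z^6, C_1 ≅ Z^12, C_2 ≅ Z^6.

The boundary map ∂_1: C_1 → C_0 sends each edge [p,q] (with p < q) to q − p. For instance
  ∂[2,5] = [5] − [2].
This gives a 6×12 integer matrix of rank 5; reducing to Smith normal form yields diagonal entries (1,1,1,1,1).

∂_2: C_2 → C_1 maps a triangle to the signed sum of its edges. For instance
  ∂[1,2,5] = [2,5] − [1,5] + [1,2],
  ∂[2,5,6] = [5,6] − [2,6] + [2,5].
This gives a 12×6 integer matrix of rank 6; reducing to Smith normal form yields diagonal entries (1,1,1,1,1,1).

Computing H_k = (kernel of ∂_k) / (image of ∂_{k+1}):

  H_0: rank C_0 − rank ∂_1 = 6 − 5 = 1, and the invariant factors of ∂_1 are all 1, so H_0 ≅ Z.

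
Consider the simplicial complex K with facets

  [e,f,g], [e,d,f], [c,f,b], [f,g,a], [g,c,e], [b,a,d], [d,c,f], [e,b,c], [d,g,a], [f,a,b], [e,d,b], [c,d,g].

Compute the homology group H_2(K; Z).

Take the total order a < b < c < d < e < f < g on the vertex set. Then K (dimension 2) consists of the simplices:

  0-simplices (7): a, b, c, d, e, f, g
  1-simplices (18): ab, ad, af, ag, bc, bd, be, bf, cd, ce, cf, cg, de, df, dg, ef, eg, fg
  2-simplices (12): abd, abf, adg, afg, bce, bcf, bde, cdf, cdg, ceg, def, efg

giving chain groups C_0 ≅ Z^7, C_1 ≅ Z^18, C_2 ≅ Z^12.

Boundary ∂_1: C_1 → C_0 sends each edge [p,q] (with p < q) to q − p. For instance
  ∂df = f − d.
This gives a 7×18 integer matrix of rank 6; reducing to Smith normal form yields diagonal entries (1,1,1,1,1,1).

∂_2: C_2 → C_1 sends each 2-simplex [p,q,r] to [q,r] − [p,r] + [p,q]. For instance
  ∂bcf = cf − bf + bc,
  ∂cdf = df − cf + cd.
This gives a 18×12 integer matrix of rank 12; reducing to Smith normal form yields diagonal entries (1,1,1,1,1,1,1,1,1,1,1,2).

Now H_k = ker ∂_k / im ∂_{k+1}, so:

  H_2: rank ker ∂_2 − rank ∂_3 = (12 − 12) − 0 = 0, and there is no ∂_3, so H_2 ≅ 0.

H_2 = 0.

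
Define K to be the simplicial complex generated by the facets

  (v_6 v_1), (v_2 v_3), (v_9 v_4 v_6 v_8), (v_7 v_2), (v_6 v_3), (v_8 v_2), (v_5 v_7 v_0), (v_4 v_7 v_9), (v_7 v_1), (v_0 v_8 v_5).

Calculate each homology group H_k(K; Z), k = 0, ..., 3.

Order the vertices as v_0 < v_1 < v_2 < v_3 < v_4 < v_5 < v_6 < v_7 < v_8 < v_9. Listing each simplex with vertices in this order, K has dimension 3 with simplices:

  0-simplices (10): [v_0], [v_1], [v_2], [v_3], [v_4], [v_5], [v_6], [v_7], [v_8], [v_9]
  1-simplices (19): (19 of them)
  2-simplices (7): [v_0,v_5,v_7], [v_0,v_5,v_8], [v_4,v_6,v_8], [v_4,v_6,v_9], [v_4,v_7,v_9], [v_4,v_8,v_9], [v_6,v_8,v_9]
  3-simplices (1): [v_4,v_6,v_8,v_9]

giving chain groups C_0 ≅ Z^10, C_1 ≅ Z^19, C_2 ≅ Z^7, C_3 ≅ Z^1.

Boundary ∂_1: C_1 → C_0 is given by ∂[p,q] = [q] − [p].
As a 10×19 matrix over Z this has rank 9, with invariant factors (1,1,1,1,1,1,1,1,1).

The boundary map ∂_2: C_2 → C_1 acts by ∂[p,q,r] = [q,r] − [p,r] + [p,q]. For instance
  ∂[v_4,v_6,v_9] = [v_6,v_9] − [v_4,v_9] + [v_4,v_6],
  ∂[v_0,v_5,v_8] = [v_5,v_8] − [v_0,v_8] + [v_0,v_5].
As a 19×7 matrix over Z this has rank 6, with invariant factors (1,1,1,1,1,1).

Boundary ∂_3: C_3 → C_2 sends each 3-simplex σ to the alternating sum Σ_i (−1)^i (σ with its i-th vertex removed). For instance
  ∂[v_4,v_6,v_8,v_9] = [v_6,v_8,v_9] − [v_4,v_8,v_9] + [v_4,v_6,v_9] − [v_4,v_6,v_8].
As a 7×1 matrix over Z this has rank 1, with invariant factors (1).

Now H_k = ker ∂_k / im ∂_{k+1}, so:

  H_0: rank C_0 − rank ∂_1 = 10 − 9 = 1, and the invariant factors of ∂_1 are all 1, so H_0 ≅ Z.
  H_1: rank ker ∂_1 − rank ∂_2 = (19 − 9) − 6 = 4, and the invariant factors of ∂_2 are all 1, so H_1 ≅ Z^4.
  H_2: rank ker ∂_2 − rank ∂_3 = (7 − 6) − 1 = 0, and the invariant factors of ∂_3 are all 1, so H_2 ≅ 0.
  H_3: rank ker ∂_3 − rank ∂_4 = (1 − 1) − 0 = 0, and there is no ∂_4, so H_3 ≅ 0.

H_0 = Z,  H_1 = Z^4,  H_2 = 0,  H_3 = 0.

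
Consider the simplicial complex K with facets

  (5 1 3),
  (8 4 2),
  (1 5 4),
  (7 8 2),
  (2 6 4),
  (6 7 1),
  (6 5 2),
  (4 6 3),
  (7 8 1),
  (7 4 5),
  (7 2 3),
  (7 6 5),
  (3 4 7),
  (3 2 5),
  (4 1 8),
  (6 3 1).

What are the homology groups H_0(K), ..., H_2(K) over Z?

H_0 ≅ Z,  H_1 ≅ Z^2,  H_2 ≅ Z.

Fix the vertex order 1 < 2 < 3 < 4 < 5 < 6 < 7 < 8 and write every simplex with vertices in increasing order. Then dim K = 2 and the simplices of K are:

  0-simplices (8): [1], [2], [3], [4], [5], [6], [7], [8]
  1-simplices (24): (24 of them)
  2-simplices (16): [1,3,5], [1,3,6], [1,4,5], [1,4,8], [1,6,7], [1,7,8], [2,3,5], [2,3,7], [2,4,6], [2,4,8], [2,5,6], [2,7,8], [3,4,6], [3,4,7], [4,5,7], [5,6,7]

giving chain groups C_0 ≅ Z^8, C_1 ≅ Z^24, C_2 ≅ Z^16.

∂_1: C_1 → C_0 is given by ∂[p,q] = [q] − [p]. For instance
  ∂[1,3] = [3] − [1].
The 8×24 boundary matrix has rank 7 and Smith normal form diag(1,1,1,1,1,1,1).

Boundary ∂_2: C_2 → C_1 sends each 2-simplex [p,q,r] to [q,r] − [p,r] + [p,q]. For instance
  ∂[1,3,5] = [3,5] − [1,5] + [1,3],
  ∂[3,4,7] = [4,7] − [3,7] + [3,4].
The 24×16 boundary matrix has rank 15 and Smith normal form diag(1,1,1,1,1,1,1,1,1,1,1,1,1,1,1).

Computing H_k = (kernel of ∂_k) / (image of ∂_{k+1}):

  H_0: rank C_0 − rank ∂_1 = 8 − 7 = 1, and the invariant factors of ∂_1 are all 1, so H_0 ≅ Z.
  H_1: rank ker ∂_1 − rank ∂_2 = (24 − 7) − 15 = 2, and the invariant factors of ∂_2 are all 1, so H_1 ≅ Z^2.
  H_2: rank ker ∂_2 − rank ∂_3 = (16 − 15) − 0 = 1, and there is no ∂_3, so H_2 ≅ Z.

As a check, the Euler characteristic is 8 − 24 + 16 = 0, which agrees with 1 − 2 + 1 = 0.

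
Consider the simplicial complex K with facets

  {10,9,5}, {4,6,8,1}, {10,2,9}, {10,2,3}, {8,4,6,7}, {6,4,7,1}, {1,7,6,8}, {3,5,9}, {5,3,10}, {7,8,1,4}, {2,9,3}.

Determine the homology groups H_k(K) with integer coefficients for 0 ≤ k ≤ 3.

Take the total order 1 < 2 < 3 < 4 < 5 < 6 < 7 < 8 < 9 < 10 on the vertex set. Then K (dimension 3) consists of the simplices:

  0-simplices (10): [1], [2], [3], [4], [5], [6], [7], [8], [9], [10]
  1-simplices (19): [1,4], [1,6], [1,7], [1,8], [2,3], [2,9], [2,10], [3,5], [3,9], [3,10], [4,6], [4,7], [4,8], [5,9], [5,10], [6,7], [6,8], [7,8], [9,10]
  2-simplices (16): [1,4,6], [1,4,7], [1,4,8], [1,6,7], [1,6,8], [1,7,8], [2,3,9], [2,3,10], [2,9,10], [3,5,9], [3,5,10], [4,6,7], [4,6,8], [4,7,8], [5,9,10], [6,7,8]
  3-simplices (5): [1,4,6,7], [1,4,6,8], [1,4,7,8], [1,6,7,8], [4,6,7,8]

giving chain groups C_0 ≅ Z^10, C_1 ≅ Z^19, C_2 ≅ Z^16, C_3 ≅ Z^5.

Boundary ∂_1: C_1 → C_0 sends each edge [p,q] (with p < q) to q − p.
The 10×19 boundary matrix has rank 8 and Smith normal form diag(1,1,1,1,1,1,1,1).

Boundary ∂_2: C_2 → C_1 sends each 2-simplex [p,q,r] to [q,r] − [p,r] + [p,q]. For instance
  ∂[4,6,7] = [6,7] − [4,7] + [4,6],
  ∂[3,5,10] = [5,10] − [3,10] + [3,5].
The resulting 19×16 matrix has rank 11, and its Smith normal form has invariant factors (1,1,1,1,1,1,1,1,1,1,1).

∂_3: C_3 → C_2 sends each 3-simplex σ to the alternating sum Σ_i (−1)^i (σ with its i-th vertex removed). For instance
  ∂[1,4,6,7] = [4,6,7] − [1,6,7] + [1,4,7] − [1,4,6],
  ∂[1,4,7,8] = [4,7,8] − [1,7,8] + [1,4,8] − [1,4,7].
As a 16×5 matrix over Z this has rank 4, with invariant factors (1,1,1,1).

Computing H_k = (kernel of ∂_k) / (image of ∂_{k+1}):

  H_0: rank C_0 − rank ∂_1 = 10 − 8 = 2, and the invariant factors of ∂_1 are all 1, so H_0 = Z^2.
  H_1: rank ker ∂_1 − rank ∂_2 = (19 − 8) − 11 = 0, and the invariant factors of ∂_2 are all 1, so H_1 = 0.
  H_2: rank ker ∂_2 − rank ∂_3 = (16 − 11) − 4 = 1, and the invariant factors of ∂_3 are all 1, so H_2 = Z.
  H_3: rank ker ∂_3 − rank ∂_4 = (5 − 4) − 0 = 1, and there is no ∂_4, so H_3 = Z.

(K is a triangulation of the disjoint union of the 3-sphere S^3 and the 2-sphere S^2.)

H_0 ≅ Z^2,  H_1 = 0,  H_2 ≅ Z,  H_3 ≅ Z.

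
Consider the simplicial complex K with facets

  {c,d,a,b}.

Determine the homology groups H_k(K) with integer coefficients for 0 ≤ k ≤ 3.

We work with the vertex ordering a < b < c < d. The simplices of K, each written with vertices in increasing order, are:

  0-simplices (4): a, b, c, d
  1-simplices (6): ab, ac, ad, bc, bd, cd
  2-simplices (4): abc, abd, acd, bcd
  3-simplices (1): abcd

so the chain groups are C_0 ≅ Z^4, C_1 ≅ Z^6, C_2 ≅ Z^4, C_3 ≅ Z^1.

∂_1: C_1 → C_0 is given by ∂[p,q] = [q] − [p].
This gives a 4×6 integer matrix of rank 3; reducing to Smith normal form yields diagonal entries (1,1,1).

∂_2: C_2 → C_1 maps a triangle to the signed sum of its edges. For instance
  ∂bcd = cd − bd + bc,
  ∂abd = bd − ad + ab.
As a 6×4 matrix over Z this has rank 3, with invariant factors (1,1,1).

The boundary map ∂_3: C_3 → C_2 sends each 3-simplex σ to the alternating sum Σ_i (−1)^i (σ with its i-th vertex removed). For instance
  ∂abcd = bcd − acd + abd − abc.
The 4×1 boundary matrix has rank 1 and Smith normal form diag(1).

Computing H_k = (kernel of ∂_k) / (image of ∂_{k+1}):

  H_0: rank C_0 − rank ∂_1 = 4 − 3 = 1, and the invariant factors of ∂_1 are all 1, so H_0 ≅ Z.
  H_1: rank ker ∂_1 − rank ∂_2 = (6 − 3) − 3 = 0, and the invariant factors of ∂_2 are all 1, so H_1 ≅ 0.
  H_2: rank ker ∂_2 − rank ∂_3 = (4 − 3) − 1 = 0, and the invariant factors of ∂_3 are all 1, so H_2 ≅ 0.
  H_3: rank ker ∂_3 − rank ∂_4 = (1 − 1) − 0 = 0, and there is no ∂_4, so H_3 ≅ 0.

H_0 = Z,  H_1 = 0,  H_2 = 0,  H_3 = 0.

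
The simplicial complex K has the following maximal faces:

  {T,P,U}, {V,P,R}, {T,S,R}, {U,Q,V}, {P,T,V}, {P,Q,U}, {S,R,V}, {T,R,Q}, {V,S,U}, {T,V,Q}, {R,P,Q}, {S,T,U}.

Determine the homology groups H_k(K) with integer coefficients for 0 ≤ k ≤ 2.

Order the vertices as P < Q < R < S < T < U < V. Listing each simplex with vertices in this order, K has dimension 2 with simplices:

  0-simplices (7): P, Q, R, S, T, U, V
  1-simplices (18): PQ, PR, PT, PU, PV, QR, QT, QU, QV, RS, RT, RV, ST, SU, SV, TU, TV, UV
  2-simplices (12): PQR, PQU, PRV, PTU, PTV, QRT, QTV, QUV, RST, RSV, STU, SUV

Hence C_0 ≅ Z^7, C_1 ≅ Z^18, C_2 ≅ Z^12.

∂_1: C_1 → C_0 sends each edge [p,q] (with p < q) to q − p. For instance
  ∂RT = T − R.
This gives a 7×18 integer matrix of rank 6; reducing to Smith normal form yields diagonal entries (1,1,1,1,1,1).

∂_2: C_2 → C_1 maps a triangle to the signed sum of its edges. For instance
  ∂PTU = TU − PU + PT,
  ∂STU = TU − SU + ST.
The resulting 18×12 matrix has rank 12, and its Smith normal form has invariant factors (1,1,1,1,1,1,1,1,1,1,1,2).

From H_k ≅ ker(∂_k) / im(∂_{k+1}) we obtain:

  H_0: rank C_0 − rank ∂_1 = 7 − 6 = 1, and the invariant factors of ∂_1 are all 1, so H_0 = Z.
  H_1: rank ker ∂_1 − rank ∂_2 = (18 − 6) − 12 = 0, and ∂_2 has invariant factor 2 > 1, so H_1 = Z/2Z.
  H_2: rank ker ∂_2 − rank ∂_3 = (12 − 12) − 0 = 0, and there is no ∂_3, so H_2 = 0.

As a check, the Euler characteristic is 7 − 18 + 12 = 1, which agrees with 1 − 0 + 0 = 1.

H_0 = Z,  H_1 = Z/2Z,  H_2 = 0.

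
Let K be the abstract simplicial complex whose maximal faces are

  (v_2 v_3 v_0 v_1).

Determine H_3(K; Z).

H_3 = 0.

Take the total order v_0 < v_1 < v_2 < v_3 on the vertex set. Then K (dimension 3) consists of the simplices:

  0-simplices (4): [v_0], [v_1], [v_2], [v_3]
  1-simplices (6): [v_0,v_1], [v_0,v_2], [v_0,v_3], [v_1,v_2], [v_1,v_3], [v_2,v_3]
  2-simplices (4): [v_0,v_1,v_2], [v_0,v_1,v_3], [v_0,v_2,v_3], [v_1,v_2,v_3]
  3-simplices (1): [v_0,v_1,v_2,v_3]

so the chain groups are C_0 ≅ Z^4, C_1 ≅ Z^6, C_2 ≅ Z^4, C_3 ≅ Z^1.

The boundary map ∂_1: C_1 → C_0 is given by ∂[p,q] = [q] − [p]. For instance
  ∂[v_2,v_3] = [v_3] − [v_2].
This gives a 4×6 integer matrix of rank 3; reducing to Smith normal form yields diagonal entries (1,1,1).

∂_2: C_2 → C_1 sends each 2-simplex [p,q,r] to [q,r] − [p,r] + [p,q]. For instance
  ∂[v_0,v_1,v_2] = [v_1,v_2] − [v_0,v_2] + [v_0,v_1],
  ∂[v_0,v_2,v_3] = [v_2,v_3] − [v_0,v_3] + [v_0,v_2].
This gives a 6×4 integer matrix of rank 3; reducing to Smith normal form yields diagonal entries (1,1,1).

∂_3: C_3 → C_2 sends each 3-simplex σ to the alternating sum Σ_i (−1)^i (σ with its i-th vertex removed). For instance
  ∂[v_0,v_1,v_2,v_3] = [v_1,v_2,v_3] − [v_0,v_2,v_3] + [v_0,v_1,v_3] − [v_0,v_1,v_2].
This gives a 4×1 integer matrix of rank 1; reducing to Smith normal form yields diagonal entries (1).

Now H_k = ker ∂_k / im ∂_{k+1}, so:

  H_3: rank ker ∂_3 − rank ∂_4 = (1 − 1) − 0 = 0, and there is no ∂_4, so H_3 ≅ 0.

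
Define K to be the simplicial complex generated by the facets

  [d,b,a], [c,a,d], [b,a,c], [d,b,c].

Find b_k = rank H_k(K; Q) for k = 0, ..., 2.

Take the total order a < b < c < d on the vertex set. Then K (dimension 2) consists of the simplices:

  0-simplices (4): a, b, c, d
  1-simplices (6): ab, ac, ad, bc, bd, cd
  2-simplices (4): abc, abd, acd, bcd

so the chain groups are C_0 ≅ Z^4, C_1 ≅ Z^6, C_2 ≅ Z^4.

∂_1: C_1 → C_0 is given by ∂[p,q] = [q] − [p].
This gives a 4×6 integer matrix of rank 3; reducing to Smith normal form yields diagonal entries (1,1,1).

∂_2: C_2 → C_1 maps a triangle to the signed sum of its edges. For instance
  ∂bcd = cd − bd + bc,
  ∂abc = bc − ac + ab.
As a 6×4 matrix over Z this has rank 3, with invariant factors (1,1,1).

Now H_k = ker ∂_k / im ∂_{k+1}, so:

  H_0: rank C_0 − rank ∂_1 = 4 − 3 = 1, and the invariant factors of ∂_1 are all 1, so H_0 = Z.
  H_1: rank ker ∂_1 − rank ∂_2 = (6 − 3) − 3 = 0, and the invariant factors of ∂_2 are all 1, so H_1 = 0.
  H_2: rank ker ∂_2 − rank ∂_3 = (4 − 3) − 0 = 1, and there is no ∂_3, so H_2 = Z.

(K is a triangulation of the 2-sphere S^2.)

Hence the Betti numbers are b_0 = 1, b_1 = 0, b_2 = 1.

b_0 = 1, b_1 = 0, b_2 = 1.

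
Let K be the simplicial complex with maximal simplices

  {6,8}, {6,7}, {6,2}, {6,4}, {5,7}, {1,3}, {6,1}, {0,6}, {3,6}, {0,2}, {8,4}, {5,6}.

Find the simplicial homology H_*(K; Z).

Take the total order 0 < 1 < 2 < 3 < 4 < 5 < 6 < 7 < 8 on the vertex set. Then K (dimension 1) consists of the simplices:

  0-simplices (9): [0], [1], [2], [3], [4], [5], [6], [7], [8]
  1-simplices (12): [0,2], [0,6], [1,3], [1,6], [2,6], [3,6], [4,6], [4,8], [5,6], [5,7], [6,7], [6,8]

so the chain groups are C_0 ≅ Z^9, C_1 ≅ Z^12.

∂_1: C_1 → C_0 maps an edge to its endpoints' difference, ∂[p,q] = q − p.
This gives a 9×12 integer matrix of rank 8; reducing to Smith normal form yields diagonal entries (1,1,1,1,1,1,1,1).

Now H_k = ker ∂_k / im ∂_{k+1}, so:

  H_0: rank C_0 − rank ∂_1 = 9 − 8 = 1, and the invariant factors of ∂_1 are all 1, so H_0 = Z.
  H_1: rank ker ∂_1 − rank ∂_2 = (12 − 8) − 0 = 4, and there is no ∂_2, so H_1 = Z^4.

H_0 = Z,  H_1 = Z^4.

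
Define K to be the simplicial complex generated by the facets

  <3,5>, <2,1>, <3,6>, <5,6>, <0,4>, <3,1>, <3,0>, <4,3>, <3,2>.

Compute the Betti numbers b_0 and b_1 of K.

K has 7 vertices, 9 edges.
rank ∂_0 = 0, rank ∂_1 = 6 ⇒ b_0 = 7 − 0 − 6 = 1; all invariant factors of ∂_1 are 1 so no torsion. So H_0 = Z.
rank ∂_1 = 6, rank ∂_2 = 0 ⇒ b_1 = 9 − 6 − 0 = 3. So H_1 = Z^3.

b_0 = 1, b_1 = 3.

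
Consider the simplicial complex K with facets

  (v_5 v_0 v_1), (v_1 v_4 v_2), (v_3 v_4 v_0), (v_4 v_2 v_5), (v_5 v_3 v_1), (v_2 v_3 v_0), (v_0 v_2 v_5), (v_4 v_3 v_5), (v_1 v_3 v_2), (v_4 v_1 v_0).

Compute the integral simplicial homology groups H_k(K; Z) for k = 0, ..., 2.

H_0 = Z,  H_1 = Z/2,  H_2 = 0.

Take the total order v_0 < v_1 < v_2 < v_3 < v_4 < v_5 on the vertex set. Then K (dimension 2) consists of the simplices:

  0-simplices (6): [v_0], [v_1], [v_2], [v_3], [v_4], [v_5]
  1-simplices (15): (15 of them)
  2-simplices (10): [v_0,v_1,v_4], [v_0,v_1,v_5], [v_0,v_2,v_3], [v_0,v_2,v_5], [v_0,v_3,v_4], [v_1,v_2,v_3], [v_1,v_2,v_4], [v_1,v_3,v_5], [v_2,v_4,v_5], [v_3,v_4,v_5]

so the chain groups are C_0 ≅ Z^6, C_1 ≅ Z^15, C_2 ≅ Z^10.

∂_1: C_1 → C_0 maps an edge to its endpoints' difference, ∂[p,q] = q − p.
As a 6×15 matrix over Z this has rank 5, with invariant factors (1,1,1,1,1).

Boundary ∂_2: C_2 → C_1 acts by ∂[p,q,r] = [q,r] − [p,r] + [p,q]. For instance
  ∂[v_0,v_1,v_4] = [v_1,v_4] − [v_0,v_4] + [v_0,v_1],
  ∂[v_1,v_2,v_4] = [v_2,v_4] − [v_1,v_4] + [v_1,v_2].
The resulting 15×10 matrix has rank 10, and its Smith normal form has invariant factors (1,1,1,1,1,1,1,1,1,2).

Computing H_k = (kernel of ∂_k) / (image of ∂_{k+1}):

  H_0: rank C_0 − rank ∂_1 = 6 − 5 = 1, and the invariant factors of ∂_1 are all 1, so H_0 ≅ Z.
  H_1: rank ker ∂_1 − rank ∂_2 = (15 − 5) − 10 = 0, and ∂_2 has invariant factor 2 > 1, so H_1 ≅ Z/2.
  H_2: rank ker ∂_2 − rank ∂_3 = (10 − 10) − 0 = 0, and there is no ∂_3, so H_2 ≅ 0.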